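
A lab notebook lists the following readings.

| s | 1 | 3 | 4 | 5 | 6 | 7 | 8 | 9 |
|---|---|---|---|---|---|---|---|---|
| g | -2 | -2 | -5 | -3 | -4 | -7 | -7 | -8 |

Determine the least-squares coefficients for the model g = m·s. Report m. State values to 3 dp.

m = -0.868

Normal-equation sums: Σs·s = 281.
For Mᵀg: Σs·g = -244.
So MᵀM·[m]ᵀ = Mᵀg: [[281]]·[m]ᵀ = [-244]ᵀ.
Hence m = -244 / 281 ≈ -0.868327.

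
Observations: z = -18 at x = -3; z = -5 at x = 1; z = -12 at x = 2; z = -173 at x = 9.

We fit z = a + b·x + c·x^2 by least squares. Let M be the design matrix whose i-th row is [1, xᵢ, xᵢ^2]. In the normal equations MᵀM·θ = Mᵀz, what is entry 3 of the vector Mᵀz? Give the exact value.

-14228

Entry 3 ↔ basis x^2, so (Mᵀz)_{3} = Σᵢ (x^2)·zᵢ = (9)·(-18) + (1)·(-5) + (4)·(-12) + (81)·(-173) = -14228.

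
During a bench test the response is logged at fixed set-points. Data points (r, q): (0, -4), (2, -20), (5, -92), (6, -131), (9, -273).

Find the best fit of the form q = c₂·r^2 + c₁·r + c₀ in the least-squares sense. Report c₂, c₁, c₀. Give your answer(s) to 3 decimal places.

c₂ = -3.022, c₁ = -2.813, c₀ = -3.365

The normal system MᵀM·[c₂, c₁, c₀]ᵀ = Mᵀq is [[8498, 1078, 146]; [1078, 146, 22]; [146, 22, 5]]·[c₂, c₁, c₀]ᵀ = [-29209, -3743, -520]ᵀ.
Inverting the 3×3 Gram matrix, [c₂, c₁, c₀]ᵀ = [-3905/1292, -3635/1292, -1087/323]ᵀ.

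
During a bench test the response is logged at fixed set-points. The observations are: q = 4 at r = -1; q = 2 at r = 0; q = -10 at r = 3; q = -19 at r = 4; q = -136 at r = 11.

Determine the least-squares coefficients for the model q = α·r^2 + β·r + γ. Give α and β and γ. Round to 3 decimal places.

Normal-equation sums: Σr^2·r^2 = 14979, Σr^2·r = 1421, Σr^2 = 147, Σr·r = 147, Σr = 17, Σ1 = 5.
Moment sums: Σr^2·q = -16846, Σr·q = -1606, Σq = -159.
So AᵀA·[α, β, γ]ᵀ = Aᵀq: [[14979, 1421, 147]; [1421, 147, 17]; [147, 17, 5]]·[α, β, γ]ᵀ = [-16846, -1606, -159]ᵀ.
Inverting the 3×3 Gram matrix, [α, β, γ]ᵀ = [-130303/127516, -177359/127516, 94730/31879]ᵀ.

α = -1.022, β = -1.391, γ = 2.972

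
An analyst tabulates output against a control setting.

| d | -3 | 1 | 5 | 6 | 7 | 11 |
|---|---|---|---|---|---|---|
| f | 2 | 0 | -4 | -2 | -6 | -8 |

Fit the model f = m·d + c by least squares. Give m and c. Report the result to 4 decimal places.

The normal equations are: 241·m + 27·c = -168;  27·m + 6·c = -18.
Δ = 241·6 − 27² = 717.
m = ((-168)·6 − 27·(-18))/717 = -174/239; c = (241·(-18) − 27·(-168))/717 = 66/239.

m = -0.7280, c = 0.2762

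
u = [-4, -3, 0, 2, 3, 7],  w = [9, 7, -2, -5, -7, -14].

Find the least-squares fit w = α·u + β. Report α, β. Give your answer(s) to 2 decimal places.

The normal equations are: 87·α + 5·β = -186;  5·α + 6·β = -12.
(Σu·u = 87, Σu = 5, Σ1 = 6, Σu·w = -186, Σw = -12.)
Eliminating β: 6·(row 1) − 5·(row 2) gives 497·α = 6·(-186) − 5·(-12) = -1056, so α = -1056/497.
Then β = ((-12) − 5·(-1056/497))/6 = -114/497.

α = -2.12, β = -0.23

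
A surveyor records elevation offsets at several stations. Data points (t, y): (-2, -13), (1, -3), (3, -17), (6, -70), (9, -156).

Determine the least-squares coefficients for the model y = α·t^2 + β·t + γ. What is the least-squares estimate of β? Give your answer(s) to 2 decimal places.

β = 1.04

Sums needed: Σt^2·t^2 = 7955, Σt^2·t = 965, Σt^2 = 131, Σt·t = 131, Σt = 17, Σ1 = 5.
Right-hand side: Σt^2·y = -15364, Σt·y = -1852, Σy = -259.
Normal equations: [[7955, 965, 131]; [965, 131, 17]; [131, 17, 5]]·[α, β, γ]ᵀ = [-15364, -1852, -259]ᵀ.
Row-reducing yields α = -5703/2828, β = 2953/2828, γ = -254/101.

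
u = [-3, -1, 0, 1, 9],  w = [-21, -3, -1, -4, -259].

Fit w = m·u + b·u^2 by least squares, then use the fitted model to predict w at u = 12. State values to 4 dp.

ŵ = -453.2299

MᵀM·[m, b]ᵀ = Mᵀw reads: 92·m + 702·b = -2269;  702·m + 6644·b = -21175.
(Σu·u = 92, Σu·u^2 = 702, Σu^2·u^2 = 6644, Σu·w = -2269, Σu^2·w = -21175.)
Determinant 92·6644 − 702² = 118444.
m = ((-2269)·6644 − 702·(-21175))/118444 = -105193/59222; b = (92·(-21175) − 702·(-2269))/118444 = -177631/59222.
At u = 12: ŵ = (-105193/59222)·(12) + (-177631/59222)·(144) = -13420590/29611.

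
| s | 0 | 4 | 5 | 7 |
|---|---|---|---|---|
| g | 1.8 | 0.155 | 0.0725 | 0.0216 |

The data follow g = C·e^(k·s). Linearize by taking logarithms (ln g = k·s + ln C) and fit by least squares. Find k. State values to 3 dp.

Linearized form: ln g = k·s + ln C. From the 4 transformed points,
XᵀX = [[90.0000, 16.0000]; [16.0000, 4]], rhs = [-47.4236, -7.7358]ᵀ  (here Σs = 16.0000, Σ(s)² = 90.0000, Σln g = -7.7358, Σs·ln g = -47.4236).
Slope k = (n·Σs·ln g − Σs·Σln g)/(n·Σ(s)² − (Σs)²) = (4·-47.4236 − 16.0000·-7.7358)/104.0000 = -0.63387; ln C = (Σln g − k·Σs)/n = 0.60152.

k = -0.634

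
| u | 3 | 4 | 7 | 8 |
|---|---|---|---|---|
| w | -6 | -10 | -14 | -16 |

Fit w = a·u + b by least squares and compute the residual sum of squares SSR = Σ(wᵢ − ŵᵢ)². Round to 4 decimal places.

SSR = 2.4706

Compute the Gram sums: Σu·u = 138, Σu = 22, Σ1 = 4.
And Σu·w = -284, Σw = -46.
det = 138·4 − 22² = 68.
a = ((-284)·4 − 22·(-46))/68 = -31/17; b = (138·(-46) − 22·(-284))/68 = -25/17.
Residuals: 16/17, -21/17, 4/17, 1/17; SSR = 42/17.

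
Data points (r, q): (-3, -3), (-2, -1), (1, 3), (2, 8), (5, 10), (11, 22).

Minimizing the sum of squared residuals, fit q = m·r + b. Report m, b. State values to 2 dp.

m = 1.76, b = 2.40

AᵀA·[m, b]ᵀ = Aᵀq reads: 164·m + 14·b = 322;  14·m + 6·b = 39.
(Σr·r = 164, Σr = 14, Σ1 = 6, Σr·q = 322, Σq = 39.)
Δ = 164·6 − 14² = 788.
m = (322·6 − 14·39)/788 = 693/394; b = (164·39 − 14·322)/788 = 472/197.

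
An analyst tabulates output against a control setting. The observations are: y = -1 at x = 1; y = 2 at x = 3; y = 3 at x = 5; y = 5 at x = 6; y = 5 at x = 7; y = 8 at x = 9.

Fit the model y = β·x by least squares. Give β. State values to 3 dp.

β = 0.781

Setting ∂/∂β … = 0 gives: 201·β = 157.
(Σx·x = 201, Σx·y = 157.)
Hence β = 157 / 201 ≈ 0.781095.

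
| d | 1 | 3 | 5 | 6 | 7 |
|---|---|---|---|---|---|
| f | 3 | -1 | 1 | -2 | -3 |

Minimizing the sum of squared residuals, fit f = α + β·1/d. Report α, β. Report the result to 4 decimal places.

The normal equations are: 5·α + (129/70)·β = -2;  (129/70)·α + (52889/44100)·β = 221/105.
Δ = 5·(52889/44100) − (129/70)² = 28669/11025.
α = ((-2)·(52889/44100) − (129/70)·(221/105))/(28669/11025) = -69208/28669; β = (5·(221/105) − (129/70)·(-2))/(28669/11025) = 156660/28669.

α = -2.4140, β = 5.4644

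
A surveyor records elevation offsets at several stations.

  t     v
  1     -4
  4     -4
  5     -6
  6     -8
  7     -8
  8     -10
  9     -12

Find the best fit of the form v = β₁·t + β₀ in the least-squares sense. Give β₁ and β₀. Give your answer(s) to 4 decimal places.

β₁ = -1.0329, β₀ = -1.5263

MᵀM·[β₁, β₀]ᵀ = Mᵀv reads: 272·β₁ + 40·β₀ = -342;  40·β₁ + 7·β₀ = -52.
Eliminating β₀: 7·(row 1) − 40·(row 2) gives 304·β₁ = 7·(-342) − 40·(-52) = -314, so β₁ = -157/152.
Then β₀ = ((-52) − 40·(-157/152))/7 = -29/19.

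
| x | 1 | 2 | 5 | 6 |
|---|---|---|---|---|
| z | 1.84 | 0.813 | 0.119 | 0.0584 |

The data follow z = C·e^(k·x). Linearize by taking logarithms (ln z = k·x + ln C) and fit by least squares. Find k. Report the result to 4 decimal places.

k = -0.6769

Let Y = ln z. Fitting Y = k·x + ln C by least squares:
Σx = 14.0000, Σ(x)² = 66.0000, Σln z = -4.5663, Σx·ln z = -27.4901.
Normal system: [[66.0000, 14.0000]; [14.0000, 4]]·[k, ln C]ᵀ = [-27.4901, -4.5663]ᵀ.
Solving (det = 68.0000): k = -0.67694, ln C = 1.22770.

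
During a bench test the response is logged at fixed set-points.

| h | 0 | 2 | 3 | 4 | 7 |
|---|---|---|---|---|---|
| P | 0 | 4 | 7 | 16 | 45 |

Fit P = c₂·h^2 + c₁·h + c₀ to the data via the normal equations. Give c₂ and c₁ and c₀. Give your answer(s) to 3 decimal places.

From the data, Σh^2·h^2 = 2754, Σh^2·h = 442, Σh^2 = 78, Σh·h = 78, Σh = 16, Σ1 = 5.
Right-hand side: Σh^2·P = 2540, Σh·P = 408, ΣP = 72.
MᵀM·[c₂, c₁, c₀]ᵀ = MᵀP becomes [[2754, 442, 78]; [442, 78, 16]; [78, 16, 5]]·[c₂, c₁, c₀]ᵀ = [2540, 408, 72]ᵀ.
Row-reducing yields c₂ = 2375/2612, c₁ = 259/2612, c₀ = -133/1306.

c₂ = 0.909, c₁ = 0.099, c₀ = -0.102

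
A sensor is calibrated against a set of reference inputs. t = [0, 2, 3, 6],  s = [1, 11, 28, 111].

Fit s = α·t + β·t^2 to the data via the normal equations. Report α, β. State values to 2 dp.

Compute the Gram sums: Σt·t = 49, Σt·t^2 = 251, Σt^2·t^2 = 1393.
Moment sums: Σt·s = 772, Σt^2·s = 4292.
AᵀA·[α, β]ᵀ = Aᵀs becomes [[49, 251]; [251, 1393]]·[α, β]ᵀ = [772, 4292]ᵀ.
Δ = 49·1393 − 251² = 5256.
α = (772·1393 − 251·4292)/5256 = -79/219; β = (49·4292 − 251·772)/5256 = 689/219.

α = -0.36, β = 3.15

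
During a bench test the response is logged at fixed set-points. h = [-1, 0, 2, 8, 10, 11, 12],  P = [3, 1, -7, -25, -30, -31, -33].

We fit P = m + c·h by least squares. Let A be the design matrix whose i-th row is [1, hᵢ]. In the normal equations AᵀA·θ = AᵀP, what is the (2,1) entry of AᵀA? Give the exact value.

42

Row 2 ↔ basis h, column 1 ↔ basis 1, so (AᵀA)_{2,1} = Σᵢ h = (-1)·(1) + (0)·(1) + (2)·(1) + (8)·(1) + (10)·(1) + (11)·(1) + (12)·(1) = 42.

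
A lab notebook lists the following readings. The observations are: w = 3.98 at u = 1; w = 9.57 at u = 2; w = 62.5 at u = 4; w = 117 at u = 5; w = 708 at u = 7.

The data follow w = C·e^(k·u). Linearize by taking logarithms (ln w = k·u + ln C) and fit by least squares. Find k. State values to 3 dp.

Let Y = ln w. Fitting Y = k·u + ln C by least squares:
Sums: Σu = 19.0000, Σ(u)² = 95.0000, Σln w = 19.0997, Σu·ln w = 92.1872.
Normal system: [[95.0000, 19.0000]; [19.0000, 5]]·[k, ln C]ᵀ = [92.1872, 19.0997]ᵀ.
Solving (det = 114.0000): k = 0.86001, ln C = 0.55188.

k = 0.860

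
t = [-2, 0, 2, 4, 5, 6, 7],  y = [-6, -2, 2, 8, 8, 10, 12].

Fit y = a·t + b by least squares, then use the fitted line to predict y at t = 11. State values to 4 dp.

ŷ = 20.4934

The normal system XᵀX·[a, b]ᵀ = Xᵀy is [[134, 22]; [22, 7]]·[a, b]ᵀ = [232, 32]ᵀ.
Eliminating b: 7·(row 1) − 22·(row 2) gives 454·a = 7·232 − 22·32 = 920, so a = 460/227.
Then b = (32 − 22·(460/227))/7 = -408/227.
At t = 11: ŷ = (460/227)·(11) + (-408/227)·(1) = 4652/227.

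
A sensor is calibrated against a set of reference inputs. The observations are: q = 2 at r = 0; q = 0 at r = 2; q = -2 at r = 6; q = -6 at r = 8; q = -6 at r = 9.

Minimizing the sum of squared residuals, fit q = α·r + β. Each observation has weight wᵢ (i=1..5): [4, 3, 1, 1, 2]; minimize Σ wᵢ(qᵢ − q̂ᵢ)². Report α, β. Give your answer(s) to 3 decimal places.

α = -0.887, β = 1.972

The normal equations are: 274·α + 38·β = -168;  38·α + 11·β = -12.
(Σwᵢ·r·r = 274, Σwᵢ·r = 38, Σwᵢ·1 = 11, Σwᵢ·r·q = -168, Σwᵢ·q = -12.)
Eliminating β: 11·(row 1) − 38·(row 2) gives 1570·α = 11·(-168) − 38·(-12) = -1392, so α = -696/785.
Then β = ((-12) − 38·(-696/785))/11 = 1548/785.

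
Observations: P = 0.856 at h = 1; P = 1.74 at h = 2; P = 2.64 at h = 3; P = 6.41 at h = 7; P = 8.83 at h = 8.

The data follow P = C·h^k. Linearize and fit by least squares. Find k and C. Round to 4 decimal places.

With ln Pᵢ as the transformed response and ln hᵢ as the regressor:
AᵀA = [[9.7980, 5.8171]; [5.8171, 5]], rhs = [9.5950, 5.4052]ᵀ  (here Σln h = 5.8171, Σ(ln h)² = 9.7980, Σln P = 5.4052, Σln h·ln P = 9.5950).
Δ = 9.7980·5 − (5.8171)² = 15.1514; k = (9.5950·5 − 5.8171·5.4052)/15.1514 = 1.09114, ln C = (9.7980·5.4052 − 5.8171·9.5950)/15.1514 = -0.18842, so C = exp(-0.18842) = 0.82826.

k = 1.0911, C = 0.8283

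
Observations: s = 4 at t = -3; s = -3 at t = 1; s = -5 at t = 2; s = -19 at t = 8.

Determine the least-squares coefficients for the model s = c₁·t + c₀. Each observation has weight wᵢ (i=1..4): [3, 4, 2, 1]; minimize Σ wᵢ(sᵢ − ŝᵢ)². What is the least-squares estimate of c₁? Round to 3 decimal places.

Forming MᵀWM = [[103, 7]; [7, 10]] and MᵀWs = [-220, -29]ᵀ gives MᵀWM·[c₁, c₀]ᵀ = MᵀWs.
det = 103·10 − 7² = 981.
c₁ = ((-220)·10 − 7·(-29))/981 = -1997/981; c₀ = (103·(-29) − 7·(-220))/981 = -1447/981.

c₁ = -2.036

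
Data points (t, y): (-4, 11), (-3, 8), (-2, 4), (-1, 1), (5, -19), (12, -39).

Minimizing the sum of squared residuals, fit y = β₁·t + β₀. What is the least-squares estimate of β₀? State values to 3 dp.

β₀ = -1.997

From the data, Σt·t = 199, Σt = 7, Σ1 = 6.
And Σt·y = -640, Σy = -34.
Normal equations: [[199, 7]; [7, 6]]·[β₁, β₀]ᵀ = [-640, -34]ᵀ.
Δ = 199·6 − 7² = 1145.
β₁ = ((-640)·6 − 7·(-34))/1145 = -3602/1145; β₀ = (199·(-34) − 7·(-640))/1145 = -2286/1145.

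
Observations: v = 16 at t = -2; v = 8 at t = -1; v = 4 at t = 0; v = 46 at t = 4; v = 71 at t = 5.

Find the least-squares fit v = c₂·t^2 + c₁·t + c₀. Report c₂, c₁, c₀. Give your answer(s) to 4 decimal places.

Sums needed: Σt^2·t^2 = 898, Σt^2·t = 180, Σt^2 = 46, Σt·t = 46, Σt = 6, Σ1 = 5.
And Σt^2·v = 2583, Σt·v = 499, Σv = 145.
Solving the 3×3 system (Gaussian elimination) gives c₂ = 19753/7118, c₁ = -3913/7118, c₀ = 14695/3559.

c₂ = 2.7751, c₁ = -0.5497, c₀ = 4.1290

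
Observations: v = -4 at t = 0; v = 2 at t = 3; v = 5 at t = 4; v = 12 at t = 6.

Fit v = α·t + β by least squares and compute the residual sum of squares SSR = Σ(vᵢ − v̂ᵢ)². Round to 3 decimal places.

SSR = 3.387

AᵀA·[α, β]ᵀ = Aᵀv reads: 61·α + 13·β = 98;  13·α + 4·β = 15.
(Σt·t = 61, Σt = 13, Σ1 = 4, Σt·v = 98, Σv = 15.)
Determinant 61·4 − 13² = 75.
α = (98·4 − 13·15)/75 = 197/75; β = (61·15 − 13·98)/75 = -359/75.
Residuals: 59/75, -82/75, -18/25, 77/75; SSR = 254/75.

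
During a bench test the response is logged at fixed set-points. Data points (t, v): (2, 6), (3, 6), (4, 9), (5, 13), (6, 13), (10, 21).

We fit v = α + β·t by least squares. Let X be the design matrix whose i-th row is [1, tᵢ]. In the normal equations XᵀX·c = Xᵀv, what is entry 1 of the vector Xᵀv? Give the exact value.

68

Entry 1 ↔ basis 1, so (Xᵀv)_{1} = Σᵢ vᵢ = (1)·(6) + (1)·(6) + (1)·(9) + (1)·(13) + (1)·(13) + (1)·(21) = 68.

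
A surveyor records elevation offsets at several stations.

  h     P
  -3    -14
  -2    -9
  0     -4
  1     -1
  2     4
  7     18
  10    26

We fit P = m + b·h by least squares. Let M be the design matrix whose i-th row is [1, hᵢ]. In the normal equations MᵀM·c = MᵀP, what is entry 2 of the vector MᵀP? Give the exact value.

Entry 2 ↔ basis h, so (MᵀP)_{2} = Σᵢ (h)·Pᵢ = (-3)·(-14) + (-2)·(-9) + (0)·(-4) + (1)·(-1) + (2)·(4) + (7)·(18) + (10)·(26) = 453.

453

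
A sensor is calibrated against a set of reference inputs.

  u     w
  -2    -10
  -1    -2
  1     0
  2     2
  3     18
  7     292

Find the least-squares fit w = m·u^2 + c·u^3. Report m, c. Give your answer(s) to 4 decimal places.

Sums needed: Σu^2·u^2 = 2516, Σu^2·u^3 = 17050, Σu^3·u^3 = 118508.
For Xᵀw: Σu^2·w = 14436, Σu^3·w = 100740.
So XᵀX·[m, c]ᵀ = Xᵀw: [[2516, 17050]; [17050, 118508]]·[m, c]ᵀ = [14436, 100740]ᵀ.
Δ = 2516·118508 − 17050² = 7463628.
m = (14436·118508 − 17050·100740)/7463628 = -569626/621969; c = (2516·100740 − 17050·14436)/7463628 = 610670/621969.

m = -0.9158, c = 0.9818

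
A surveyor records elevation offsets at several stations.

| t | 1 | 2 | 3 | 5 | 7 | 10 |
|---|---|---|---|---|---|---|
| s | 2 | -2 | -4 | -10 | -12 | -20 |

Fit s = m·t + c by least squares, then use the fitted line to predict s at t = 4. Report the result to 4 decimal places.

With design matrix X, XᵀX = [[188, 28]; [28, 6]] and Xᵀs = [-348, -46]ᵀ.
Determinant 188·6 − 28² = 344.
m = ((-348)·6 − 28·(-46))/344 = -100/43; c = (188·(-46) − 28·(-348))/344 = 137/43.
At t = 4: ŝ = (-100/43)·(4) + (137/43)·(1) = -263/43.

ŝ = -6.1163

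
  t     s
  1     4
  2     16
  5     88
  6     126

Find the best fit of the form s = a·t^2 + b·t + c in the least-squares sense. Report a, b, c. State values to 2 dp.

a = 3.25, b = 1.54, c = -0.53

Compute the Gram sums: Σt^2·t^2 = 1938, Σt^2·t = 350, Σt^2 = 66, Σt·t = 66, Σt = 14, Σ1 = 4.
Right-hand side: Σt^2·s = 6804, Σt·s = 1232, Σs = 234.
So AᵀA·[a, b, c]ᵀ = Aᵀs: [[1938, 350, 66]; [350, 66, 14]; [66, 14, 4]]·[a, b, c]ᵀ = [6804, 1232, 234]ᵀ.
Row-reducing yields a = 13/4, b = 105/68, c = -9/17.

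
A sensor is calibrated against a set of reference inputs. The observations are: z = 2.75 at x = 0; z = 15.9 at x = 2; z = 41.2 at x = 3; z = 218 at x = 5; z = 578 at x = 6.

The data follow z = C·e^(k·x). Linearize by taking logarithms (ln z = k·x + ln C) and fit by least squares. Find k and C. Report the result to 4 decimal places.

Taking logs, ln z = k·x + ln C, so regress ln z on x.
XᵀX = [[74.0000, 16.0000]; [16.0000, 5]], rhs = [81.7679, 19.2404]ᵀ  (here Σx = 16.0000, Σ(x)² = 74.0000, Σln z = 19.2404, Σx·ln z = 81.7679).
Δ = 74.0000·5 − (16.0000)² = 114.0000; k = (81.7679·5 − 16.0000·19.2404)/114.0000 = 0.88590, ln C = (74.0000·19.2404 − 16.0000·81.7679)/114.0000 = 1.01321, so C = exp(1.01321) = 2.75442.

k = 0.8859, C = 2.7544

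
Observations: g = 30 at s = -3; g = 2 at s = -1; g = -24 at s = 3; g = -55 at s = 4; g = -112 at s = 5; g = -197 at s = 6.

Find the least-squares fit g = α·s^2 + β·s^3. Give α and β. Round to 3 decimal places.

Entries of MᵀM: Σs^2·s^2 = 2340, Σs^2·s^3 = 11924, Σs^3·s^3 = 67836.
For Mᵀg: Σs^2·g = -10716, Σs^3·g = -61532.
Normal equations: [[2340, 11924]; [11924, 67836]]·[α, β]ᵀ = [-10716, -61532]ᵀ.
Eliminating β: 67836·(row 1) − 11924·(row 2) gives 16554464·α = 67836·(-10716) − 11924·(-61532) = 6776992, so α = 211781/517327.
Then β = ((-61532) − 11924·(211781/517327))/67836 = -506478/517327.

α = 0.409, β = -0.979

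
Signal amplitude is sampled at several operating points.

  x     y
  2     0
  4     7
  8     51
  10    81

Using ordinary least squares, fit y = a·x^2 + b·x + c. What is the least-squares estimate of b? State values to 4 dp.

b = -1.2000

Compute the Gram sums: Σx^2·x^2 = 14368, Σx^2·x = 1584, Σx^2 = 184, Σx·x = 184, Σx = 24, Σ1 = 4.
For Mᵀy: Σx^2·y = 11476, Σx·y = 1246, Σy = 139.
MᵀM·[a, b, c]ᵀ = Mᵀy becomes [[14368, 1584, 184]; [1584, 184, 24]; [184, 24, 4]]·[a, b, c]ᵀ = [11476, 1246, 139]ᵀ.
Inverting the 3×3 Gram matrix, [a, b, c]ᵀ = [23/24, -6/5, -32/15]ᵀ.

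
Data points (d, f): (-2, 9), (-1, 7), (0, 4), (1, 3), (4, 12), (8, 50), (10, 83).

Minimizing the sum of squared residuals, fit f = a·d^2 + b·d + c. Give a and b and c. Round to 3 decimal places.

Normal-equation sums: Σd^2·d^2 = 14370, Σd^2·d = 1568, Σd^2 = 186, Σd·d = 186, Σd = 20, Σ1 = 7.
For Aᵀf: Σd^2·f = 11738, Σd·f = 1256, Σf = 168.
Inverting the 3×3 Gram matrix, [a, b, c]ᵀ = [232623/245609, -392200/245609, 834062/245609]ᵀ.

a = 0.947, b = -1.597, c = 3.396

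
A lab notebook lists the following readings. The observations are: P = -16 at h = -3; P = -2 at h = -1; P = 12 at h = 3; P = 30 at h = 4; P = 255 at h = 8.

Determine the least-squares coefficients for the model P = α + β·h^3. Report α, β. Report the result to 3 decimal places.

α = -1.909, β = 0.502

With design matrix M, MᵀM = [[5, 575]; [575, 267699]] and MᵀP = [279, 133238]ᵀ.
det = 5·267699 − 575² = 1007870.
α = (279·267699 − 575·133238)/1007870 = -1923829/1007870; β = (5·133238 − 575·279)/1007870 = 101153/201574.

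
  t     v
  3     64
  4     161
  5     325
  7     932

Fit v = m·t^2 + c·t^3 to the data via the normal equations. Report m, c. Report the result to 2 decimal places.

m = -1.93, c = 2.99

Sums needed: Σt^2·t^2 = 3363, Σt^2·t^3 = 21199, Σt^3·t^3 = 138099.
For Mᵀv: Σt^2·v = 56945, Σt^3·v = 372333.
So MᵀM·[m, c]ᵀ = Mᵀv: [[3363, 21199]; [21199, 138099]]·[m, c]ᵀ = [56945, 372333]ᵀ.
Determinant 3363·138099 − 21199² = 15029336.
m = (56945·138099 − 21199·372333)/15029336 = -3629964/1878667; c = (3363·372333 − 21199·56945)/15029336 = 5622353/1878667.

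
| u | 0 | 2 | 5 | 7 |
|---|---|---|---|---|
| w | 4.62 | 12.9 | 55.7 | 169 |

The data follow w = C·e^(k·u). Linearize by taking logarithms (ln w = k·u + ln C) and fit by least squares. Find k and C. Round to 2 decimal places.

Linearized form: ln w = k·u + ln C. From the 4 transformed points,
XᵀX = [[78.0000, 14.0000]; [14.0000, 4]], rhs = [61.1236, 13.2375]ᵀ  (here Σu = 14.0000, Σ(u)² = 78.0000, Σln w = 13.2375, Σu·ln w = 61.1236).
Solving (det = 116.0000): k = 0.51008, ln C = 1.52409, so C = exp(1.52409) = 4.59095.

k = 0.51, C = 4.59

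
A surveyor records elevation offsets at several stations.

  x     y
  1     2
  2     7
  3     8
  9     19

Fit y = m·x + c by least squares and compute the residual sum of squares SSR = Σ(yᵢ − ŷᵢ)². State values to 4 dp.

Forming AᵀA = [[95, 15]; [15, 4]] and Aᵀy = [211, 36]ᵀ gives AᵀA·[m, c]ᵀ = Aᵀy.
Δ = 95·4 − 15² = 155.
m = (211·4 − 15·36)/155 = 304/155; c = (95·36 − 15·211)/155 = 51/31.
Residuals: -249/155, 222/155, 73/155, -46/155; SSR = 766/155.

SSR = 4.9419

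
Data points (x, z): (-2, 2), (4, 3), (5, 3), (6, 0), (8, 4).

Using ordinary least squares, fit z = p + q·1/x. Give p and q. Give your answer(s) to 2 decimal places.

p = 2.37, q = 0.70

Setting ∂/∂p … = 0 gives: 5·p + (29/120)·q = 12;  (29/120)·p + (5701/14400)·q = 17/20.
Δ = 5·(5701/14400) − (29/120)² = 1729/900.
p = (12·(5701/14400) − (29/120)·(17/20))/(1729/900) = 32727/13832; q = (5·(17/20) − (29/120)·12)/(1729/900) = 1215/1729.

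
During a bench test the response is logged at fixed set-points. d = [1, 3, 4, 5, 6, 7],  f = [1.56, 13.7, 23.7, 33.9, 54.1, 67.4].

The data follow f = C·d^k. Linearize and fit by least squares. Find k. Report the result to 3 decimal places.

Taking logs, ln f = k·ln d + ln C, so regress ln f on ln d.
Σln d = 7.8320, Σ(ln d)² = 12.7160, Σln f = 17.9525, Σln d·ln f = 28.2787.
Equations: 12.7160·k + 7.8320·ln C = 28.2787;  7.8320·k + 6·ln C = 17.9525.
Slope k = (n·Σln d·ln f − Σln d·Σln f)/(n·Σ(ln d)² − (Σln d)²) = (6·28.2787 − 7.8320·17.9525)/14.9557 = 1.94361; ln C = (Σln f − k·Σln d)/n = 0.45501.

k = 1.944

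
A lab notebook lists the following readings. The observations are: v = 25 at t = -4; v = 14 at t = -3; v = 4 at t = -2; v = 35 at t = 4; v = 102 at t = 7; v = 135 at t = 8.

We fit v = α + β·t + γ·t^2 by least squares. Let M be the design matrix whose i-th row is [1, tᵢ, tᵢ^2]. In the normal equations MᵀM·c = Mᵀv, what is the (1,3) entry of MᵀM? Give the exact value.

158

Row 1 ↔ basis 1, column 3 ↔ basis t^2, so (MᵀM)_{1,3} = Σᵢ t^2 = (1)·(16) + (1)·(9) + (1)·(4) + (1)·(16) + (1)·(49) + (1)·(64) = 158.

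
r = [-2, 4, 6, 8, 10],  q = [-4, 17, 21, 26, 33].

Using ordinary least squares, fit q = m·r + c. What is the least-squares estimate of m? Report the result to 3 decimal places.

Normal-equation sums: Σr·r = 220, Σr = 26, Σ1 = 5.
Right-hand side: Σr·q = 740, Σq = 93.
So AᵀA·[m, c]ᵀ = Aᵀq: [[220, 26]; [26, 5]]·[m, c]ᵀ = [740, 93]ᵀ.
Determinant 220·5 − 26² = 424.
m = (740·5 − 26·93)/424 = 641/212; c = (220·93 − 26·740)/424 = 305/106.

m = 3.024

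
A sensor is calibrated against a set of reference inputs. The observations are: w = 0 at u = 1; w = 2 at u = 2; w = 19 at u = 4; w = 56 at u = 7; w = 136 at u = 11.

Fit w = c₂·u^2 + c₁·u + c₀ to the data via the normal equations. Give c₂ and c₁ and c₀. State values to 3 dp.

Entries of MᵀM: Σu^2·u^2 = 17315, Σu^2·u = 1747, Σu^2 = 191, Σu·u = 191, Σu = 25, Σ1 = 5.
And Σu^2·w = 19512, Σu·w = 1968, Σw = 213.
Inverting the 3×3 Gram matrix, [c₂, c₁, c₀]ᵀ = [899/858, 317/286, -1273/429]ᵀ.

c₂ = 1.048, c₁ = 1.108, c₀ = -2.967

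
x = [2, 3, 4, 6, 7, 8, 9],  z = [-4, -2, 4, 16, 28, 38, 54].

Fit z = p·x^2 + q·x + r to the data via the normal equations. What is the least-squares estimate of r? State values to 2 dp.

r = -2.34

Forming AᵀA = [[14707, 1899, 259]; [1899, 259, 39]; [259, 39, 7]] and Aᵀz = [8784, 1084, 134]ᵀ gives AᵀA·[p, q, r]ᵀ = Aᵀz.
Row-reducing yields p = 5015/5082, q = -653/242, r = -5935/2541.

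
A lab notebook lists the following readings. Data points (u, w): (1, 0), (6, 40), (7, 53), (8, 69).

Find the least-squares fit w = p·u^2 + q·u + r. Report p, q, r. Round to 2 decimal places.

p = 0.94, q = 1.38, r = -2.30

Compute the Gram sums: Σu^2·u^2 = 7794, Σu^2·u = 1072, Σu^2 = 150, Σu·u = 150, Σu = 22, Σ1 = 4.
For Aᵀw: Σu^2·w = 8453, Σu·w = 1163, Σw = 162.
Normal equations: [[7794, 1072, 150]; [1072, 150, 22]; [150, 22, 4]]·[p, q, r]ᵀ = [8453, 1163, 162]ᵀ.
Inverting the 3×3 Gram matrix, [p, q, r]ᵀ = [889/946, 1301/946, -1090/473]ᵀ.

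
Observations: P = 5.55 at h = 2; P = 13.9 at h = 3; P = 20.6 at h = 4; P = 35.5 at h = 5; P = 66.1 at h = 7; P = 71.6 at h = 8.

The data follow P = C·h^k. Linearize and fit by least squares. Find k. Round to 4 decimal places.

k = 1.8718

Linearized form: ln P = k·ln h + ln C. From the 6 transformed points,
AᵀA = [[14.3101, 8.8128]; [8.8128, 6]], rhs = [31.0554, 19.4028]ᵀ  (here Σln h = 8.8128, Σ(ln h)² = 14.3101, Σln P = 19.4028, Σln h·ln P = 31.0554).
Slope k = (n·Σln h·ln P − Σln h·Σln P)/(n·Σ(ln h)² − (Σln h)²) = (6·31.0554 − 8.8128·19.4028)/8.1947 = 1.87177; ln C = (Σln P − k·Σln h)/n = 0.48453.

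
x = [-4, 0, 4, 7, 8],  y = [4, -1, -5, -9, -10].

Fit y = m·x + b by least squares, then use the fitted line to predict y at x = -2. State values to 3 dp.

AᵀA·[m, b]ᵀ = Aᵀy reads: 145·m + 15·b = -179;  15·m + 5·b = -21.
Eliminating b: 5·(row 1) − 15·(row 2) gives 500·m = 5·(-179) − 15·(-21) = -580, so m = -29/25.
Then b = ((-21) − 15·(-29/25))/5 = -18/25.
At x = -2: ŷ = (-29/25)·(-2) + (-18/25)·(1) = 8/5.

ŷ = 1.600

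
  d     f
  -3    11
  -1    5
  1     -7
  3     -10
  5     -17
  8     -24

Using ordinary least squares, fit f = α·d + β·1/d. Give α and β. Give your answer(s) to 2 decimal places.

Entries of XᵀX: Σd·d = 109, Σd·1/d = 6, Σ1/d·1/d = 32801/14400.
For Xᵀf: Σd·f = -352, Σ1/d·f = -127/5.
XᵀX·[α, β]ᵀ = Xᵀf becomes [[109, 6]; [6, 32801/14400]]·[α, β]ᵀ = [-352, -127/5]ᵀ.
Δ = 109·(32801/14400) − 6² = 3056909/14400.
α = ((-352)·(32801/14400) − 6·(-127/5))/(3056909/14400) = -9351392/3056909; β = (109·(-127/5) − 6·(-352))/(3056909/14400) = -9455040/3056909.

α = -3.06, β = -3.09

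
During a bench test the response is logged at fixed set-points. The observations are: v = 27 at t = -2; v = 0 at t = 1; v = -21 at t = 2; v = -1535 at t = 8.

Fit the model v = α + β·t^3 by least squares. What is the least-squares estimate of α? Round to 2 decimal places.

α = 3.00

Compute the Gram sums: Σ1 = 4, Σt^3 = 513, Σt^3·t^3 = 262273.
For Xᵀv: Σv = -1529, Σt^3·v = -786304.
So XᵀX·[α, β]ᵀ = Xᵀv: [[4, 513]; [513, 262273]]·[α, β]ᵀ = [-1529, -786304]ᵀ.
Eliminating β: 262273·(row 1) − 513·(row 2) gives 785923·α = 262273·(-1529) − 513·(-786304) = 2358535, so α = 2358535/785923.
Then β = ((-786304) − 513·(2358535/785923))/262273 = -2360839/785923.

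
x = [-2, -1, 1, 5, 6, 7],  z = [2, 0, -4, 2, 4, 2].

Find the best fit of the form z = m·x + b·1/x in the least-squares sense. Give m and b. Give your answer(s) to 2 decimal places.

Sums needed: Σx·x = 116, Σx·1/x = 6, Σ1/x·1/x = 51557/22050.
And Σx·z = 40, Σ1/x·z = -383/105.
AᵀA·[m, b]ᵀ = Aᵀz becomes [[116, 6]; [6, 51557/22050]]·[m, b]ᵀ = [40, -383/105]ᵀ.
Δ = 116·(51557/22050) − 6² = 2593406/11025.
m = (40·(51557/22050) − 6·(-383/105))/(2593406/11025) = 636215/1296703; b = (116·(-383/105) − 6·40)/(2593406/11025) = -3655470/1296703.

m = 0.49, b = -2.82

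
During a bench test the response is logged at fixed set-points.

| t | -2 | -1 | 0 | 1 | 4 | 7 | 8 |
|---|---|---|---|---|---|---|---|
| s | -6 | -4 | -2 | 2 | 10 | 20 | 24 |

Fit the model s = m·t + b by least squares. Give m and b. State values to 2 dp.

Setting ∂/∂m … = 0 gives: 135·m + 17·b = 390;  17·m + 7·b = 44.
Determinant 135·7 − 17² = 656.
m = (390·7 − 17·44)/656 = 991/328; b = (135·44 − 17·390)/656 = -345/328.

m = 3.02, b = -1.05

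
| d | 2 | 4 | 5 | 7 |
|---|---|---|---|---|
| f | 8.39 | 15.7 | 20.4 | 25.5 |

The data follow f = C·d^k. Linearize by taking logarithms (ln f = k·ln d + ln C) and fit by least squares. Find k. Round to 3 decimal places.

Linearized form: ln f = k·ln d + ln C. From the 4 transformed points,
Σln d = 5.6348, Σ(ln d)² = 8.7791, Σln f = 11.1349, Σln d·ln f = 16.4472.
Equations: 8.7791·k + 5.6348·ln C = 16.4472;  5.6348·k + 4·ln C = 11.1349.
Δ = 8.7791·4 − (5.6348)² = 3.3656; k = (16.4472·4 − 5.6348·11.1349)/3.3656 = 0.90504, ln C = (8.7791·11.1349 − 5.6348·16.4472)/3.3656 = 1.50881.

k = 0.905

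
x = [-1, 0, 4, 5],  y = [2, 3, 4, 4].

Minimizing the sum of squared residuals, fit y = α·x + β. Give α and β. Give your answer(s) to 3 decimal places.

α = 0.308, β = 2.635

Normal-equation sums: Σx·x = 42, Σx = 8, Σ1 = 4.
Right-hand side: Σx·y = 34, Σy = 13.
det = 42·4 − 8² = 104.
α = (34·4 − 8·13)/104 = 4/13; β = (42·13 − 8·34)/104 = 137/52.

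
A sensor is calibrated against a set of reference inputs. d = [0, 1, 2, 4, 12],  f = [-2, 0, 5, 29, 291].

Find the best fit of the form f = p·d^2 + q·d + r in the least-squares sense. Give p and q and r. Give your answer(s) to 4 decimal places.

From the data, Σd^2·d^2 = 21009, Σd^2·d = 1801, Σd^2 = 165, Σd·d = 165, Σd = 19, Σ1 = 5.
Moment sums: Σd^2·f = 42388, Σd·f = 3618, Σf = 323.
Solving the 3×3 system (Gaussian elimination) gives p = 344717/165158, q = -106369/165158, r = -151126/82579.

p = 2.0872, q = -0.6440, r = -1.8301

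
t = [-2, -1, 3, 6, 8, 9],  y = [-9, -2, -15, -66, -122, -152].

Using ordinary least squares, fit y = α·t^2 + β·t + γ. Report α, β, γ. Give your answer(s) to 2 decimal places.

Sums needed: Σt^2·t^2 = 12051, Σt^2·t = 1475, Σt^2 = 195, Σt·t = 195, Σt = 23, Σ1 = 6.
For Aᵀy: Σt^2·y = -22669, Σt·y = -2765, Σy = -366.
AᵀA·[α, β, γ]ᵀ = Aᵀy becomes [[12051, 1475, 195]; [1475, 195, 23]; [195, 23, 6]]·[α, β, γ]ᵀ = [-22669, -2765, -366]ᵀ.
Inverting the 3×3 Gram matrix, [α, β, γ]ᵀ = [-21841/11064, 2559/3688, 1375/2766]ᵀ.

α = -1.97, β = 0.69, γ = 0.50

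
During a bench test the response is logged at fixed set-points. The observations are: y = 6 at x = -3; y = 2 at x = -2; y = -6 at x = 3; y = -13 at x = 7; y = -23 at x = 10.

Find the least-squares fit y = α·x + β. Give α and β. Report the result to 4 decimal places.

Setting ∂/∂α … = 0 gives: 171·α + 15·β = -361;  15·α + 5·β = -34.
det = 171·5 − 15² = 630.
α = ((-361)·5 − 15·(-34))/630 = -37/18; β = (171·(-34) − 15·(-361))/630 = -19/30.

α = -2.0556, β = -0.6333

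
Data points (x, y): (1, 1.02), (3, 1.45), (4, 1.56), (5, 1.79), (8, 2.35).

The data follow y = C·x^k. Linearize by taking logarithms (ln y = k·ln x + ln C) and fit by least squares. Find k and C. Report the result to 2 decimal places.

k = 0.39, C = 0.98

Taking logs, ln y = k·ln x + ln C, so regress ln y on ln x.
Σln x = 6.1738, Σ(ln x)² = 10.0431, Σln y = 2.2727, Σln x·ln y = 3.7384.
Equations: 10.0431·k + 6.1738·ln C = 3.7384;  6.1738·k + 5·ln C = 2.2727.
Slope k = (n·Σln x·ln y − Σln x·Σln y)/(n·Σ(ln x)² − (Σln x)²) = (5·3.7384 − 6.1738·2.2727)/12.1000 = 0.38521; ln C = (Σln y − k·Σln x)/n = -0.02110, so C = exp(-0.02110) = 0.97912.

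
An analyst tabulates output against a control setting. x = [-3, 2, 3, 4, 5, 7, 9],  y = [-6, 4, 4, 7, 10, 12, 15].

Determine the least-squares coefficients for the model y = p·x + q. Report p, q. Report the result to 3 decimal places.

p = 1.773, q = -0.268

Sums needed: Σx·x = 193, Σx = 27, Σ1 = 7.
Moment sums: Σx·y = 335, Σy = 46.
Δ = 193·7 − 27² = 622.
p = (335·7 − 27·46)/622 = 1103/622; q = (193·46 − 27·335)/622 = -167/622.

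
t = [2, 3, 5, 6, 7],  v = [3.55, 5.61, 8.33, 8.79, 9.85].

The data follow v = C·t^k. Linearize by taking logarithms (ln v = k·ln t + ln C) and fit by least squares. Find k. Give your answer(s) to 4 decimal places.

Let Y = ln v. Fitting Y = k·ln t + ln C by least squares:
AᵀA = [[11.2747, 7.1389]; [7.1389, 5]], rhs = [14.5304, 9.5724]ᵀ  (here Σln t = 7.1389, Σ(ln t)² = 11.2747, Σln v = 9.5724, Σln t·ln v = 14.5304).
Solving (det = 5.4099): k = 0.79771, ln C = 0.77554.

k = 0.7977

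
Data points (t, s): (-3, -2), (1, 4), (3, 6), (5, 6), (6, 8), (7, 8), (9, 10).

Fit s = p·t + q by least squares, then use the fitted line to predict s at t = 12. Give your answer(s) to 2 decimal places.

Compute the Gram sums: Σt·t = 210, Σt = 28, Σ1 = 7.
For Aᵀs: Σt·s = 252, Σs = 40.
AᵀA·[p, q]ᵀ = Aᵀs becomes [[210, 28]; [28, 7]]·[p, q]ᵀ = [252, 40]ᵀ.
Δ = 210·7 − 28² = 686.
p = (252·7 − 28·40)/686 = 46/49; q = (210·40 − 28·252)/686 = 96/49.
At t = 12: ŝ = (46/49)·(12) + (96/49)·(1) = 648/49.

ŝ = 13.22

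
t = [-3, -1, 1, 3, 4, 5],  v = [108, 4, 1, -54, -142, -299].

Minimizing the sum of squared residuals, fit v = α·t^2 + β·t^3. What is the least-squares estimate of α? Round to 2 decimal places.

Setting ∂/∂α … = 0 gives: 1045·α + 4149·β = -9256;  4149·α + 21181·β = -50840.
(Σt^2·t^2 = 1045, Σt^2·t^3 = 4149, Σt^3·t^3 = 21181, Σt^2·v = -9256, Σt^3·v = -50840.)
Eliminating β: 21181·(row 1) − 4149·(row 2) gives 4919944·α = 21181·(-9256) − 4149·(-50840) = 14883824, so α = 1860478/614993.
Then β = ((-50840) − 4149·(1860478/614993))/21181 = -1840582/614993.

α = 3.03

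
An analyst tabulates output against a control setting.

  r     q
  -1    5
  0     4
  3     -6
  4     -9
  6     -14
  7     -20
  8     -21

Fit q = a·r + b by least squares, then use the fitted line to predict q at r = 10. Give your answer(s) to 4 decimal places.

q̂ = -27.4153

Normal-equation sums: Σr·r = 175, Σr = 27, Σ1 = 7.
Moment sums: Σr·q = -451, Σq = -61.
det = 175·7 − 27² = 496.
a = ((-451)·7 − 27·(-61))/496 = -755/248; b = (175·(-61) − 27·(-451))/496 = 751/248.
At r = 10: q̂ = (-755/248)·(10) + (751/248)·(1) = -6799/248.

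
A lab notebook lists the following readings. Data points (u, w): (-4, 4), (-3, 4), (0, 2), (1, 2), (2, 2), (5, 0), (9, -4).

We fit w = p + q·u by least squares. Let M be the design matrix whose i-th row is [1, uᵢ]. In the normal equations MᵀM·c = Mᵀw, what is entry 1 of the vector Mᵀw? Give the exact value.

Entry 1 ↔ basis 1, so (Mᵀw)_{1} = Σᵢ wᵢ = (1)·(4) + (1)·(4) + (1)·(2) + (1)·(2) + (1)·(2) + (1)·(0) + (1)·(-4) = 10.

10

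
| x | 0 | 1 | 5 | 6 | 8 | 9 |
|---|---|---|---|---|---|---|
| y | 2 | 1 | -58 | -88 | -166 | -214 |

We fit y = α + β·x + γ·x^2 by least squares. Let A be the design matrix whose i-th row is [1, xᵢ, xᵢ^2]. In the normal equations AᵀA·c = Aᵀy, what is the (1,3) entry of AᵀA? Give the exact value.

Row 1 ↔ basis 1, column 3 ↔ basis x^2, so (AᵀA)_{1,3} = Σᵢ x^2 = (1)·(0) + (1)·(1) + (1)·(25) + (1)·(36) + (1)·(64) + (1)·(81) = 207.

207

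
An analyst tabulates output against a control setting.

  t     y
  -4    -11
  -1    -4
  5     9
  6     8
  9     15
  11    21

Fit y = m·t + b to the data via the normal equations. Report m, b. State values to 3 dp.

m = 2.046, b = -2.532

Setting ∂/∂m … = 0 gives: 280·m + 26·b = 507;  26·m + 6·b = 38.
det = 280·6 − 26² = 1004.
m = (507·6 − 26·38)/1004 = 1027/502; b = (280·38 − 26·507)/1004 = -1271/502.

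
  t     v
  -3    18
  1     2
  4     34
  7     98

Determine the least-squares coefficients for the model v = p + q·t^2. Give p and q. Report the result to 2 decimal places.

p = 0.58, q = 2.00

Normal-equation sums: Σ1 = 4, Σt^2 = 75, Σt^2·t^2 = 2739.
Moment sums: Σv = 152, Σt^2·v = 5510.
So AᵀA·[p, q]ᵀ = Aᵀv: [[4, 75]; [75, 2739]]·[p, q]ᵀ = [152, 5510]ᵀ.
det = 4·2739 − 75² = 5331.
p = (152·2739 − 75·5510)/5331 = 1026/1777; q = (4·5510 − 75·152)/5331 = 10640/5331.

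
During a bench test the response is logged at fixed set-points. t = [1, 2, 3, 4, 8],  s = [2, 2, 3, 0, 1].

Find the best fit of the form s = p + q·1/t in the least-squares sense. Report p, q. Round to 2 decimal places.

With design matrix A, AᵀA = [[5, 53/24]; [53/24, 829/576]] and Aᵀs = [8, 33/8]ᵀ.
Determinant 5·(829/576) − (53/24)² = 167/72.
p = (8·(829/576) − (53/24)·(33/8))/(167/72) = 1385/1336; q = (5·(33/8) − (53/24)·8)/(167/72) = 213/167.

p = 1.04, q = 1.28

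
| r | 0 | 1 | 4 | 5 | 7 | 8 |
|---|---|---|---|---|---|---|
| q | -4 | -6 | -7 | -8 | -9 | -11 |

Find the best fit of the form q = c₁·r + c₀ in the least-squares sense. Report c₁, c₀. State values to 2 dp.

c₁ = -0.74, c₀ = -4.43

The normal equations are: 155·c₁ + 25·c₀ = -225;  25·c₁ + 6·c₀ = -45.
det = 155·6 − 25² = 305.
c₁ = ((-225)·6 − 25·(-45))/305 = -45/61; c₀ = (155·(-45) − 25·(-225))/305 = -270/61.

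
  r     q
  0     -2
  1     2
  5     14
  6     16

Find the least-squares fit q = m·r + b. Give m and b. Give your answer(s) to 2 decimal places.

Compute the Gram sums: Σr·r = 62, Σr = 12, Σ1 = 4.
Right-hand side: Σr·q = 168, Σq = 30.
So AᵀA·[m, b]ᵀ = Aᵀq: [[62, 12]; [12, 4]]·[m, b]ᵀ = [168, 30]ᵀ.
Δ = 62·4 − 12² = 104.
m = (168·4 − 12·30)/104 = 3; b = (62·30 − 12·168)/104 = -3/2.

m = 3.00, b = -1.50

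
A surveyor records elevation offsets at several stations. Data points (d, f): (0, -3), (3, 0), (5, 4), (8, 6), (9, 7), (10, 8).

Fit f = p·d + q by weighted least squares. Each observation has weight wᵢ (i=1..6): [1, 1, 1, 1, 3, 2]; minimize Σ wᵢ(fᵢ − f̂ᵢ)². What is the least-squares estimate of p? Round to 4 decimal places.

Compute the Gram sums: Σwᵢ·d·d = 541, Σwᵢ·d = 63, Σwᵢ·1 = 9.
Right-hand side: Σwᵢ·d·f = 417, Σwᵢ·f = 44.
AᵀWA·[p, q]ᵀ = AᵀWf becomes [[541, 63]; [63, 9]]·[p, q]ᵀ = [417, 44]ᵀ.
Eliminating q: 9·(row 1) − 63·(row 2) gives 900·p = 9·417 − 63·44 = 981, so p = 109/100.
Then q = (44 − 63·(109/100))/9 = -2467/900.

p = 1.0900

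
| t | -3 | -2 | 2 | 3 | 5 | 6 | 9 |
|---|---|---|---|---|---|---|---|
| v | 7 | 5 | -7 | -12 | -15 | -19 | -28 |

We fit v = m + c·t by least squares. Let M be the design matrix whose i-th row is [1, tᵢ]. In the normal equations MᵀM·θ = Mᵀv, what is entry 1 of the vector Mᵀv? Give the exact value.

-69

Entry 1 ↔ basis 1, so (Mᵀv)_{1} = Σᵢ vᵢ = (1)·(7) + (1)·(5) + (1)·(-7) + (1)·(-12) + (1)·(-15) + (1)·(-19) + (1)·(-28) = -69.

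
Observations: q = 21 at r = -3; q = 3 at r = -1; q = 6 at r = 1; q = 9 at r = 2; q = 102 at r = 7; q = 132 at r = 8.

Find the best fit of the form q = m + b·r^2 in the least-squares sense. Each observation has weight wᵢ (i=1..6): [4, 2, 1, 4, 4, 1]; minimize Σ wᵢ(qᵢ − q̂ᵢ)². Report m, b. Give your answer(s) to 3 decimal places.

m = 1.769, b = 2.043

AᵀWA·[m, b]ᵀ = AᵀWq reads: 16·m + 315·b = 672;  315·m + 14091·b = 29352.
(Σwᵢ·1 = 16, Σwᵢ·r^2 = 315, Σwᵢ·r^2·r^2 = 14091, Σwᵢ·q = 672, Σwᵢ·r^2·q = 29352.)
Eliminating b: 14091·(row 1) − 315·(row 2) gives 126231·m = 14091·672 − 315·29352 = 223272, so m = 10632/6011.
Then b = (29352 − 315·(10632/6011))/14091 = 85984/42077.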